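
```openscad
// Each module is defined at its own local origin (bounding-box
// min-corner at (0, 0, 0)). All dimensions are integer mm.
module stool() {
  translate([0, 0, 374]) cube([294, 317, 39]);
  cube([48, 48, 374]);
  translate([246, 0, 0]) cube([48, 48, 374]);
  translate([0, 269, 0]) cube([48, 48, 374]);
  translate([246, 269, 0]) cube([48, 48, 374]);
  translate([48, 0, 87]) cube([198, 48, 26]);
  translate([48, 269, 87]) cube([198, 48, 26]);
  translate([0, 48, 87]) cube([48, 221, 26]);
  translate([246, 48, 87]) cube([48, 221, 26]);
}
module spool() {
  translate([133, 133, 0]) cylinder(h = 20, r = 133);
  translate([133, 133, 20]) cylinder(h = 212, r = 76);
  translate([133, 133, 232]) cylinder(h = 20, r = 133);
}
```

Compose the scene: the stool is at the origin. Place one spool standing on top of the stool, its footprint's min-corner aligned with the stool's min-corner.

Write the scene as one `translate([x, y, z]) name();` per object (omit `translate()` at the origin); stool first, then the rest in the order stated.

stool();
translate([0, 0, 413]) spool();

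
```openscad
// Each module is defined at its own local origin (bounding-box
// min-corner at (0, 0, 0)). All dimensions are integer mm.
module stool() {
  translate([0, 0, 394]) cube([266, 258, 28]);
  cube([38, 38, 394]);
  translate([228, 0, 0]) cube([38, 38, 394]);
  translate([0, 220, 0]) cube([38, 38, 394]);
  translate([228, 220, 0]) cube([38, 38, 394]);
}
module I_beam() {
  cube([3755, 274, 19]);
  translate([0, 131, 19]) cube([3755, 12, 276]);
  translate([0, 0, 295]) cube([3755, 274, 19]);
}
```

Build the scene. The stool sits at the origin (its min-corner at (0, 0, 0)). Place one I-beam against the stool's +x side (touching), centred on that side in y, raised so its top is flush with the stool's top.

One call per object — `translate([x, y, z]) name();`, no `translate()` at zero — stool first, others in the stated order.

stool();
translate([266, -8, 108]) I_beam();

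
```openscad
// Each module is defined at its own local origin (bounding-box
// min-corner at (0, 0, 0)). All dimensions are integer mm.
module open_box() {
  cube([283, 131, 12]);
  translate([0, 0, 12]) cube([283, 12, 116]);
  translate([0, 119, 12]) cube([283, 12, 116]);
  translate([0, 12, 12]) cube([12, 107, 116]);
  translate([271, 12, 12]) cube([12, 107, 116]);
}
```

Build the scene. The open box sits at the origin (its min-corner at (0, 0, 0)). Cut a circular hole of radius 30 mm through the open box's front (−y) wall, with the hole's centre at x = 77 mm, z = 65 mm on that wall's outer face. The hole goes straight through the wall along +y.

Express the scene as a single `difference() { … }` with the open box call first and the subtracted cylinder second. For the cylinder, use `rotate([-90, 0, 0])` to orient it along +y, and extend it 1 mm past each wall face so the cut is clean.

difference() {
  open_box();
  translate([77, -1, 65]) rotate([-90, 0, 0]) cylinder(h = 14, r = 30);
}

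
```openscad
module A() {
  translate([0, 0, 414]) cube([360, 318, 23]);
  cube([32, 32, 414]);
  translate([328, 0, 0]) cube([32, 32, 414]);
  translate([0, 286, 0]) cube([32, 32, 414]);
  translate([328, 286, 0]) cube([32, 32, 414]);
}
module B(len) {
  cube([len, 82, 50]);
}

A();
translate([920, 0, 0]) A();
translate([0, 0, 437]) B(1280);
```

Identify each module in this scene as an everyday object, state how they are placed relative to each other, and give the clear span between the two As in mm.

Second stool starts at x = 920; first ends at x = 360; clear span = 920 − 360 = 560 mm.

A is a stool. B is a beam. A beam spans the tops of two stools. The clear span between the two stools is 560 mm.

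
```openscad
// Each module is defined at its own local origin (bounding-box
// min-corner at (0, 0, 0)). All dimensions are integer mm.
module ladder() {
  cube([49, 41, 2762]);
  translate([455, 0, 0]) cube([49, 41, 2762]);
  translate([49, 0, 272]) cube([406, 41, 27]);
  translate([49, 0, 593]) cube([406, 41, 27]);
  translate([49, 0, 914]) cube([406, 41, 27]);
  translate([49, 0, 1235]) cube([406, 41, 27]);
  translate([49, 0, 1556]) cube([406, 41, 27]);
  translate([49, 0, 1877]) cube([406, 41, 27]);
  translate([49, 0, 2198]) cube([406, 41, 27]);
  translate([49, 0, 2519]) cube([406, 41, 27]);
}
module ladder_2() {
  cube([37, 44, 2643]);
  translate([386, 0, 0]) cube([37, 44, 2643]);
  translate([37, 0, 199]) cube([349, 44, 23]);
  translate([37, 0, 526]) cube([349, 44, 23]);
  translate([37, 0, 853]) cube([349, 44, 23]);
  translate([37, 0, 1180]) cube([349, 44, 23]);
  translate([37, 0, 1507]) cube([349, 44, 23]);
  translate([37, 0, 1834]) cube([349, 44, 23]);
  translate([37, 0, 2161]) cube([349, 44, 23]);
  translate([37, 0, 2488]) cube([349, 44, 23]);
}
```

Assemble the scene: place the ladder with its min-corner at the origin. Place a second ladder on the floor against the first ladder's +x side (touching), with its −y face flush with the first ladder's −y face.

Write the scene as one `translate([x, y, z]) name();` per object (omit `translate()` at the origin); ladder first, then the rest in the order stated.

ladder();
translate([504, 0, 0]) ladder_2();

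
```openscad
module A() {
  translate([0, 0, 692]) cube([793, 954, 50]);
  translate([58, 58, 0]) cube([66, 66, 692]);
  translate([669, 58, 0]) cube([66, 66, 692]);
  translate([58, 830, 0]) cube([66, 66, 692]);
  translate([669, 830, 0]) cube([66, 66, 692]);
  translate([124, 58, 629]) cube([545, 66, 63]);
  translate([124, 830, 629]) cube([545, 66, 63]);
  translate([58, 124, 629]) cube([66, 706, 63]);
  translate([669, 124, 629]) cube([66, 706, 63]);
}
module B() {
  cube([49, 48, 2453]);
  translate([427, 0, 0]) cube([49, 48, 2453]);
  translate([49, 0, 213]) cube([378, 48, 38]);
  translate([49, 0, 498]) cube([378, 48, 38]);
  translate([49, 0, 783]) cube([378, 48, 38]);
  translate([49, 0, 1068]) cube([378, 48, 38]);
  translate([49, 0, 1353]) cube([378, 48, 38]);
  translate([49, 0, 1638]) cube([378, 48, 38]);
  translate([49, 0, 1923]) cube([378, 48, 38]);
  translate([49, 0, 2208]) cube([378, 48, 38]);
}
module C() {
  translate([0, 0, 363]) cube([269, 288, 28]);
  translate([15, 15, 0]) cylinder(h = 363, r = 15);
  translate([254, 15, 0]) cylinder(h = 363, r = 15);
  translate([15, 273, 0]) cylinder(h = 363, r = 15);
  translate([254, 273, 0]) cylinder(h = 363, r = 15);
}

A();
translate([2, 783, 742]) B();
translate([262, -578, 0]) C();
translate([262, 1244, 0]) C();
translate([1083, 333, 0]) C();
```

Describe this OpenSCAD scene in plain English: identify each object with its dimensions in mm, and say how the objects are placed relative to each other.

A is a table with a 793×954 mm rectangular top, 50 mm thick, top surface at z = 742 mm, supported by four 66×66 mm square legs, each inset 58 mm from the nearest pair of top edges, running from the floor. Four apron rails, 66 mm thick and 63 mm tall, run between adjacent legs with their top edges flush with the underside of the top and their outer faces flush with the legs' outer faces.

B is a wooden ladder with two side rails of 49×48 mm section and 2453 mm height, set 476 mm apart overall. Between them run 8 rectangular rungs (48 mm deep, 38 mm thick), front faces flush with the rails' −y face. The bottom of the first rung is 213 mm above the floor and each subsequent rung is 285 mm higher than the one below.

C is a simple wooden stool: a rectangular seat 269 mm (x) by 288 mm (y), 28 mm thick, top face at z = 391 mm, on four round legs, each 30 mm in diameter. The legs rest on z = 0, each leg's axis is inset half a diameter from the nearest pair of seat edges (so the leg's bounding box is flush with the corner).

The ladder is on top of the table. Three stools sit around the table at the −y, +y, +x sides.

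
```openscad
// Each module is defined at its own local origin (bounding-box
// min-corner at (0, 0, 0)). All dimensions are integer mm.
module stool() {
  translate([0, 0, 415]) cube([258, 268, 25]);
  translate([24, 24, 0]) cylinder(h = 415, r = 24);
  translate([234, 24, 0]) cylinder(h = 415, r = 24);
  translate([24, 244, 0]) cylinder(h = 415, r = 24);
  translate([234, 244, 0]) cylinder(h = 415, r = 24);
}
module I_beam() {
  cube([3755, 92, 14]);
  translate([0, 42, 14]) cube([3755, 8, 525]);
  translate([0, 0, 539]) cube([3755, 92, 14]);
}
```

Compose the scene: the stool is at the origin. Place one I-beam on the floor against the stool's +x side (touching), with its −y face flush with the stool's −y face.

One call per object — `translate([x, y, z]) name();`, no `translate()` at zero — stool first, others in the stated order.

stool();
translate([258, 0, 0]) I_beam();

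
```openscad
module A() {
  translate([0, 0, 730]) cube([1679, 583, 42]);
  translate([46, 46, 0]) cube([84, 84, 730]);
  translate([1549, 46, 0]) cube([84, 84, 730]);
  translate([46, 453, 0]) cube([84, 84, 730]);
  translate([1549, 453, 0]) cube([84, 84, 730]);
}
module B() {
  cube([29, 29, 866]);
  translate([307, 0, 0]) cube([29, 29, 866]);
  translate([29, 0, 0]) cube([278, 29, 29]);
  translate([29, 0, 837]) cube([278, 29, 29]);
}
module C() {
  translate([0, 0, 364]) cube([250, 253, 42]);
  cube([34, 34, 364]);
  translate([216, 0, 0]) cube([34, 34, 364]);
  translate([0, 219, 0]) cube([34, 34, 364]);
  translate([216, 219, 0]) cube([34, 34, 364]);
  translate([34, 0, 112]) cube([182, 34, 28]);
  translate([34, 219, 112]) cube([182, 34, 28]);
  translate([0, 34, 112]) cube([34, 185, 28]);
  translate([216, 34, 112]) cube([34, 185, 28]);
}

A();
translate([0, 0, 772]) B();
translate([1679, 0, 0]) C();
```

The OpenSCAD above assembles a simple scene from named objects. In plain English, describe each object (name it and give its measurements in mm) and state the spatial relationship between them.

A is a table: top 1679 mm (x) × 583 mm (y), 42 mm thick, upper face at z = 772 mm, on four 84×84 mm square legs, each inset 46 mm from the nearest pair of top edges, running from z = 0 to the bottom of the top.

B is a rectangular picture frame lying in the x–z plane (depth along y). The opening is 278 mm wide (x) by 808 mm tall (z), surrounded by a border 29 mm wide on all four sides. The frame is 29 mm deep and is made of two full-height vertical stiles with two horizontal rails fitted between them.

C is a four-legged stool. The seat is a 250×253×42 mm slab whose top surface is at z = 406 mm; four square legs, each 34×34 mm in cross-section, run from the floor (z = 0) to the underside of the seat, each flush with a corner of the seat. Four stretchers, 34 mm wide and 28 mm tall, connect adjacent legs with their undersides at z = 112 mm, each running between the inner faces of the legs it joins and aligned with the legs' outer faces on the other axis.

The picture frame is on top of the table. The stool is against the table's +x side, with their −y faces flush.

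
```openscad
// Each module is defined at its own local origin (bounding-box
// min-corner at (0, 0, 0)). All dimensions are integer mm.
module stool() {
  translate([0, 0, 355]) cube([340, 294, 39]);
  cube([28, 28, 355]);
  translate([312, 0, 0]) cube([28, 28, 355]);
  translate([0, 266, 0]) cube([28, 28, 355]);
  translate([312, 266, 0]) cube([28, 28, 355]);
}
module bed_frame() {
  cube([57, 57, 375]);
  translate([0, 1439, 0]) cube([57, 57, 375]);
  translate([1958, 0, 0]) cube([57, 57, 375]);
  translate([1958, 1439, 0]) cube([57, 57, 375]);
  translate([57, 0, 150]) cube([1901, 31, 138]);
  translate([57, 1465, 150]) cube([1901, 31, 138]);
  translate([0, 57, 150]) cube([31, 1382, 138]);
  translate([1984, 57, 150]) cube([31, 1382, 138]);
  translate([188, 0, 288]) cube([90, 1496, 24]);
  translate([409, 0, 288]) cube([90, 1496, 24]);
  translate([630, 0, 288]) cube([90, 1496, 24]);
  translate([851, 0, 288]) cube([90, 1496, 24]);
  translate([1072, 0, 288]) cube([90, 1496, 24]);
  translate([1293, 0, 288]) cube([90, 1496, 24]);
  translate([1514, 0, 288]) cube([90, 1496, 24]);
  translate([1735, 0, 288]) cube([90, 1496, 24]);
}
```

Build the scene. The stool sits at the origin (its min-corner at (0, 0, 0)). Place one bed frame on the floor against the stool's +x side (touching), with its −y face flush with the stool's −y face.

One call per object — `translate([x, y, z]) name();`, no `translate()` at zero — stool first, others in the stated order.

stool();
translate([340, 0, 0]) bed_frame();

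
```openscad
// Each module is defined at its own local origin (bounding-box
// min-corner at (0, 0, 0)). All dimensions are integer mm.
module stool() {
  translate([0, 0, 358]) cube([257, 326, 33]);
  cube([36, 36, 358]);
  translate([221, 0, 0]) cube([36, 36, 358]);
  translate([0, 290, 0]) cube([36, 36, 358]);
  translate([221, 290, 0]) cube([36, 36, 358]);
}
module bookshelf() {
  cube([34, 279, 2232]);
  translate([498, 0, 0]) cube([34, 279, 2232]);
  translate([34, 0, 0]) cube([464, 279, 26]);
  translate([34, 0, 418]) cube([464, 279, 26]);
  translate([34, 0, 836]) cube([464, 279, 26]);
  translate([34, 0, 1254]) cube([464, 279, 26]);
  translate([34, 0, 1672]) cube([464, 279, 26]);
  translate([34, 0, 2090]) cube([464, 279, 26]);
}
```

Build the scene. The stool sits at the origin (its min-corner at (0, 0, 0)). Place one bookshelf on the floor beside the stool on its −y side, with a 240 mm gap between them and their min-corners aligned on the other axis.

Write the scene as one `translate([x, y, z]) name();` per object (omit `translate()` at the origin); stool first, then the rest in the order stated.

stool();
translate([0, -519, 0]) bookshelf();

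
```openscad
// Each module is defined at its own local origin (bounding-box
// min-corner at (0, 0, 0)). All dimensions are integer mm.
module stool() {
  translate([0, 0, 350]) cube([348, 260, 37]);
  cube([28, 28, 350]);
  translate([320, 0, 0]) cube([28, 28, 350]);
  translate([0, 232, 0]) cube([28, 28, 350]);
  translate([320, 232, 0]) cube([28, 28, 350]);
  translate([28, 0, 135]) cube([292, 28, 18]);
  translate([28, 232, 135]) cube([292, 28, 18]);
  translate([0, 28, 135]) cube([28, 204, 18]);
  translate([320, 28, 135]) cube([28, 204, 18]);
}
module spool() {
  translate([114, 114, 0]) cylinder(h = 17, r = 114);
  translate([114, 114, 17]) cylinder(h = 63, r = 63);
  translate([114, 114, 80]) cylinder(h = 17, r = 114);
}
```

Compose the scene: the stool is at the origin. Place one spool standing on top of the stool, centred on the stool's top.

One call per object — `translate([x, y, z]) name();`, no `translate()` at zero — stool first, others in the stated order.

stool();
translate([60, 16, 387]) spool();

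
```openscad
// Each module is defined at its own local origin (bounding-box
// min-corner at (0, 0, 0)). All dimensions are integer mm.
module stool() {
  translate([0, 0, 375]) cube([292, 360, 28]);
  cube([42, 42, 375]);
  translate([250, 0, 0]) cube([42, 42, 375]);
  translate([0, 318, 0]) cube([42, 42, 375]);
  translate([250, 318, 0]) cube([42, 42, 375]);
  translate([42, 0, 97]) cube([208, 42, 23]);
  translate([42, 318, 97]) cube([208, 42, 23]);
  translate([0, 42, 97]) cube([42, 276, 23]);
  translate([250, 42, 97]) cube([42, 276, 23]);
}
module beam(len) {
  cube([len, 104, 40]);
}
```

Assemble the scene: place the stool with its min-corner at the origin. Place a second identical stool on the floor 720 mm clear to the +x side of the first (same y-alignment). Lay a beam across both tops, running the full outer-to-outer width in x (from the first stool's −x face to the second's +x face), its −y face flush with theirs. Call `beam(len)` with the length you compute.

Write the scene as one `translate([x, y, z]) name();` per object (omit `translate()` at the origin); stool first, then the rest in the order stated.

stool();
translate([1012, 0, 0]) stool();
translate([0, 0, 403]) beam(1304);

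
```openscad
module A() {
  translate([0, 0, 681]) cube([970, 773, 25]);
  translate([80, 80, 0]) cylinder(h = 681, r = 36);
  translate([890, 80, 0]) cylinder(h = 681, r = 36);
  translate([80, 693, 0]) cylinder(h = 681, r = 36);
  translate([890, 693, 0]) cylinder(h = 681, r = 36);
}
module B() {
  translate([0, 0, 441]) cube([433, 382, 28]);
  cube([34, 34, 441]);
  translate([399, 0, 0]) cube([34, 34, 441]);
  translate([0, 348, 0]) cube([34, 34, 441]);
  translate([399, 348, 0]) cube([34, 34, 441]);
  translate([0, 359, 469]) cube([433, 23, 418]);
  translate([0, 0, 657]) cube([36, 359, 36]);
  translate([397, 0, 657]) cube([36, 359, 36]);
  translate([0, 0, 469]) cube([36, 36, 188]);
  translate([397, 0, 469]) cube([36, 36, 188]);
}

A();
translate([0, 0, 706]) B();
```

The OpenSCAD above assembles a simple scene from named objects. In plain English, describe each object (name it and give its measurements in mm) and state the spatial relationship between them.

A is a table with a 970×773 mm rectangular top, 25 mm thick, top surface at z = 706 mm, supported by four round legs of 72 mm diameter, each leg's bounding box inset 44 mm from the nearest pair of top edges, running from the floor.

B is a chair. The seat is a 433×382×28 mm slab with its top at z = 469 mm, on four 34×34 mm corner legs (flush with the seat edges, standing on z = 0). A flat backrest 23 mm thick, 418 mm tall, spans the full seat width and rises from the seat top along its +y edge, rear face flush with the rear of the seat. Two armrests of 36×36 mm section run along each side from the seat's front edge to the front of the backrest, top faces 224 mm above the seat top and outer faces flush with the seat's x-edges; a 36×36 mm post under the front of each armrest stands on the seat at the front corner.

The chair is on top of the table.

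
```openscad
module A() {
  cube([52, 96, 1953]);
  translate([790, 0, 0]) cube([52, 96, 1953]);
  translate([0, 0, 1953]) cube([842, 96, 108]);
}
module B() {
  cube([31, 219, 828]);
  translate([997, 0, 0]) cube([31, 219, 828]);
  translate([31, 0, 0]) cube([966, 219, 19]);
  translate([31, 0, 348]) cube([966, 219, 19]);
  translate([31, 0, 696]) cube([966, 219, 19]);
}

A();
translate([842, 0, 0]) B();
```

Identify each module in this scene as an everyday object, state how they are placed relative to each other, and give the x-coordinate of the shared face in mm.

A is a door frame. B is a bookshelf. The bookshelf is against the door frame's +x side, with their −y faces flush. The x-coordinate of the shared face is 842 mm.

The door frame's +x face and the bookshelf's −x face are both at x = 842 mm.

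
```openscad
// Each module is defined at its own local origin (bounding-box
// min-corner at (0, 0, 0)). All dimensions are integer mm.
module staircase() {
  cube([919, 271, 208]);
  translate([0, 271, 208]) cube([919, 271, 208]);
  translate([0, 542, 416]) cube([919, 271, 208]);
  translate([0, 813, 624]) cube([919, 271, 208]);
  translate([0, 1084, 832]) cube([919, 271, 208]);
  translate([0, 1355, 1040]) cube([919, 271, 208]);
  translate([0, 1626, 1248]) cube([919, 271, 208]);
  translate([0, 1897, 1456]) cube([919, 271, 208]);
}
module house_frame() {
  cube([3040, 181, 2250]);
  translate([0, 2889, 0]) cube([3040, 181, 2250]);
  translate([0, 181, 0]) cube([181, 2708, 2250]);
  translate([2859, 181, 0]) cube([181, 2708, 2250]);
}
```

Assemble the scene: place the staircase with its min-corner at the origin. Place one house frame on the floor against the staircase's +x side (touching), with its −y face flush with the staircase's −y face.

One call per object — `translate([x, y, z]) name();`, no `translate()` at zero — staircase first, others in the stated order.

staircase();
translate([919, 0, 0]) house_frame();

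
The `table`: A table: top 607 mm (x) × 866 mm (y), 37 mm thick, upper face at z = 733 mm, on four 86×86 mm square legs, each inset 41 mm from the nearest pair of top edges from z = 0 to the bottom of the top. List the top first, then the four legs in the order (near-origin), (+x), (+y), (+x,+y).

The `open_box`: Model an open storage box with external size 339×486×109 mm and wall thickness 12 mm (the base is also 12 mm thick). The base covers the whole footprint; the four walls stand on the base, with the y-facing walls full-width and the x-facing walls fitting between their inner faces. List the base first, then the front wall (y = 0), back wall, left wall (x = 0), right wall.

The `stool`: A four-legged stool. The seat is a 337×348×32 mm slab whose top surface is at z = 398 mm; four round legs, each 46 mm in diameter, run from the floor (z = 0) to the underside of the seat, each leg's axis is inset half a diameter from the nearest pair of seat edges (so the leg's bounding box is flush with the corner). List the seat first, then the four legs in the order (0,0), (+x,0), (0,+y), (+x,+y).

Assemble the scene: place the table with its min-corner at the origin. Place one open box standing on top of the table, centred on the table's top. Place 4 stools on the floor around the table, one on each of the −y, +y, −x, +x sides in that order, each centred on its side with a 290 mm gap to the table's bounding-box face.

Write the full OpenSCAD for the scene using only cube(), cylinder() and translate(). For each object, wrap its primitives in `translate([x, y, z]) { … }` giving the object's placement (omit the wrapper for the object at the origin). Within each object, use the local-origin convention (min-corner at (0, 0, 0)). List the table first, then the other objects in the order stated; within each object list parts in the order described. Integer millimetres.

translate([0, 0, 696]) cube([607, 866, 37]);
translate([41, 41, 0]) cube([86, 86, 696]);
translate([480, 41, 0]) cube([86, 86, 696]);
translate([41, 739, 0]) cube([86, 86, 696]);
translate([480, 739, 0]) cube([86, 86, 696]);
translate([134, 190, 733]) {
  cube([339, 486, 12]);
  translate([0, 0, 12]) cube([339, 12, 97]);
  translate([0, 474, 12]) cube([339, 12, 97]);
  translate([0, 12, 12]) cube([12, 462, 97]);
  translate([327, 12, 12]) cube([12, 462, 97]);
}
translate([135, -638, 0]) {
  translate([0, 0, 366]) cube([337, 348, 32]);
  translate([23, 23, 0]) cylinder(h = 366, r = 23);
  translate([314, 23, 0]) cylinder(h = 366, r = 23);
  translate([23, 325, 0]) cylinder(h = 366, r = 23);
  translate([314, 325, 0]) cylinder(h = 366, r = 23);
}
translate([135, 1156, 0]) {
  translate([0, 0, 366]) cube([337, 348, 32]);
  translate([23, 23, 0]) cylinder(h = 366, r = 23);
  translate([314, 23, 0]) cylinder(h = 366, r = 23);
  translate([23, 325, 0]) cylinder(h = 366, r = 23);
  translate([314, 325, 0]) cylinder(h = 366, r = 23);
}
translate([-627, 259, 0]) {
  translate([0, 0, 366]) cube([337, 348, 32]);
  translate([23, 23, 0]) cylinder(h = 366, r = 23);
  translate([314, 23, 0]) cylinder(h = 366, r = 23);
  translate([23, 325, 0]) cylinder(h = 366, r = 23);
  translate([314, 325, 0]) cylinder(h = 366, r = 23);
}
translate([897, 259, 0]) {
  translate([0, 0, 366]) cube([337, 348, 32]);
  translate([23, 23, 0]) cylinder(h = 366, r = 23);
  translate([314, 23, 0]) cylinder(h = 366, r = 23);
  translate([23, 325, 0]) cylinder(h = 366, r = 23);
  translate([314, 325, 0]) cylinder(h = 366, r = 23);
}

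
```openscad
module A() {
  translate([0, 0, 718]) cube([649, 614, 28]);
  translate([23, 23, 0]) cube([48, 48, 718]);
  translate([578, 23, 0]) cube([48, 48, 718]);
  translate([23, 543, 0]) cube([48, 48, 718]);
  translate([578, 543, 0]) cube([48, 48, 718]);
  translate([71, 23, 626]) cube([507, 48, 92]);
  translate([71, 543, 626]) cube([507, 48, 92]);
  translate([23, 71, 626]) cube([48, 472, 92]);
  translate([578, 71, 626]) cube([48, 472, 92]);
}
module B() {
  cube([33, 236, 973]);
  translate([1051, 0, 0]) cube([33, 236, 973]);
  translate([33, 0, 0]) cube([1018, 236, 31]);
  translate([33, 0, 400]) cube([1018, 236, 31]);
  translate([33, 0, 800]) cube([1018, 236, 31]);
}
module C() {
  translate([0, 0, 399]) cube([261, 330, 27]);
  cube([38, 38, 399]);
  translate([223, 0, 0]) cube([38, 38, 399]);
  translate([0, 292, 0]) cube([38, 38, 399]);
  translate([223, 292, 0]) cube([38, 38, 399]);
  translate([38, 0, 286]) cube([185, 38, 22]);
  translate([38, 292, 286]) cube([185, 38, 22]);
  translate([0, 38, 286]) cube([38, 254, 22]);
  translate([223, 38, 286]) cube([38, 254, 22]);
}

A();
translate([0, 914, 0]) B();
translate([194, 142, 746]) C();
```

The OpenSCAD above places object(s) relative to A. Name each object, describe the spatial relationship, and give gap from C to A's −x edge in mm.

A is a table. B is a bookshelf. C is a stool. The bookshelf is on the floor beside the table on its +y side. The stool is on top of the table, centred. The gap from the stool to the table's −x edge is 194 mm.

The stool's min-x is at 194; the table's min-x is 0; gap = 194 mm.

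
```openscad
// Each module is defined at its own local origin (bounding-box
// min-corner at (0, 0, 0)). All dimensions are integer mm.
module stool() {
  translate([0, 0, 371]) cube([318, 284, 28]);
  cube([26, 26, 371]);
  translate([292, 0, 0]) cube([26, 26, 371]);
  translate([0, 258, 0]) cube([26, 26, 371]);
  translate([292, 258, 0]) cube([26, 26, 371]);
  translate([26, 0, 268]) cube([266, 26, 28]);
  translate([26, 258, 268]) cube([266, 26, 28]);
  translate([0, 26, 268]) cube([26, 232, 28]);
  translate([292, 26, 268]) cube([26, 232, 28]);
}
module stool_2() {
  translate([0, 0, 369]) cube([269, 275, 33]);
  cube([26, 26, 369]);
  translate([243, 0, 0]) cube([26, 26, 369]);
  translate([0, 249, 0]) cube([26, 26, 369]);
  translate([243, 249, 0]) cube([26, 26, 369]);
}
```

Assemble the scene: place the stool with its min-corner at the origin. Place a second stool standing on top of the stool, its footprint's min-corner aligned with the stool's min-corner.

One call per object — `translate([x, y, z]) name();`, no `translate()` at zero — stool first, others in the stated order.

stool();
translate([0, 0, 399]) stool_2();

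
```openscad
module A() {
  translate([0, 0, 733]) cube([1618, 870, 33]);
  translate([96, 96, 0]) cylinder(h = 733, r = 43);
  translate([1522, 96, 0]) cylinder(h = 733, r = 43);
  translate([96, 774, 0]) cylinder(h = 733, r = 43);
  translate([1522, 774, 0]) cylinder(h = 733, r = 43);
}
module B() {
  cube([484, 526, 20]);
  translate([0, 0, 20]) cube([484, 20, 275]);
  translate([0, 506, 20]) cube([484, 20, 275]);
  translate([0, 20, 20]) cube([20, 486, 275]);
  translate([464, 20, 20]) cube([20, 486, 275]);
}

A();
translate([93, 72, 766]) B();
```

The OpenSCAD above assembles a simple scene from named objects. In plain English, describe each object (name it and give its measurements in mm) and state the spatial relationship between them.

A is a rectangular dining table. The top is 1618×870×33 mm with its upper surface at z = 766 mm. It stands on four round legs of 86 mm diameter, each leg's bounding box inset 53 mm from the nearest pair of top edges, running from the floor to the underside of the top.

B is an open storage box with external size 484×526×295 mm and wall thickness 20 mm (the base is also 20 mm thick). The base covers the whole footprint; the four walls stand on the base, with the y-facing walls full-width and the x-facing walls fitting between their inner faces.

The open box is on top of the table.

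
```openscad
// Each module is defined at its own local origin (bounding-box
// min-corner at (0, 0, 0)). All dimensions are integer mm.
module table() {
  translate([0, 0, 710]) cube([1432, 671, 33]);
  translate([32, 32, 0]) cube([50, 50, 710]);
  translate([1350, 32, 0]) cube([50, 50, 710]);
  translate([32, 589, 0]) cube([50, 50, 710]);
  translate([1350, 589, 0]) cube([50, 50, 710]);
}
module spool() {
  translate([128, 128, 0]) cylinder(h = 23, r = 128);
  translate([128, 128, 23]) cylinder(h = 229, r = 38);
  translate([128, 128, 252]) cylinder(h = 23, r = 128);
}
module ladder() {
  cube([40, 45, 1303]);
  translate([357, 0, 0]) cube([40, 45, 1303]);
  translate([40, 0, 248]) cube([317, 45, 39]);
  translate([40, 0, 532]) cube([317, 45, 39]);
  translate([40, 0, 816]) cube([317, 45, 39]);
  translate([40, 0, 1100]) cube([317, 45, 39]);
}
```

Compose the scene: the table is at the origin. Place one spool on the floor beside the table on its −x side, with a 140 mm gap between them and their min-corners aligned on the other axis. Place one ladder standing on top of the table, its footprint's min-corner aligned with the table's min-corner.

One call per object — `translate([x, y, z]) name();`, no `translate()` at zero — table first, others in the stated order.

table();
translate([-396, 0, 0]) spool();
translate([0, 0, 743]) ladder();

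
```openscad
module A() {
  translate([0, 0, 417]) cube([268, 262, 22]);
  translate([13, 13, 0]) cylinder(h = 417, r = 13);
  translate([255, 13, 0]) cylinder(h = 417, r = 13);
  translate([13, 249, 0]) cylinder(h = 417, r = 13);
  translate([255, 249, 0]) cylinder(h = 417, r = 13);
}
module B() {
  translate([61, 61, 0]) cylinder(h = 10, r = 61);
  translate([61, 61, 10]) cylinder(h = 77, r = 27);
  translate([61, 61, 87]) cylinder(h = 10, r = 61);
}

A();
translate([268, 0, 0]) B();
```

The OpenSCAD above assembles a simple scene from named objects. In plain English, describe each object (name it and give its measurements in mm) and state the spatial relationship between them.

A is a simple wooden stool: a rectangular seat 268 mm (x) by 262 mm (y), 22 mm thick, top face at z = 439 mm, on four round legs, each 26 mm in diameter. The legs rest on z = 0, each leg's axis is inset half a diameter from the nearest pair of seat edges (so the leg's bounding box is flush with the corner).

B is a spool: two coaxial disc flanges of radius 61 mm and thickness 10 mm, joined by a core cylinder of radius 27 mm and height 77 mm. The lower flange rests on z = 0 and the three cylinders share a vertical axis.

The spool is against the stool's +x side, with their −y faces flush.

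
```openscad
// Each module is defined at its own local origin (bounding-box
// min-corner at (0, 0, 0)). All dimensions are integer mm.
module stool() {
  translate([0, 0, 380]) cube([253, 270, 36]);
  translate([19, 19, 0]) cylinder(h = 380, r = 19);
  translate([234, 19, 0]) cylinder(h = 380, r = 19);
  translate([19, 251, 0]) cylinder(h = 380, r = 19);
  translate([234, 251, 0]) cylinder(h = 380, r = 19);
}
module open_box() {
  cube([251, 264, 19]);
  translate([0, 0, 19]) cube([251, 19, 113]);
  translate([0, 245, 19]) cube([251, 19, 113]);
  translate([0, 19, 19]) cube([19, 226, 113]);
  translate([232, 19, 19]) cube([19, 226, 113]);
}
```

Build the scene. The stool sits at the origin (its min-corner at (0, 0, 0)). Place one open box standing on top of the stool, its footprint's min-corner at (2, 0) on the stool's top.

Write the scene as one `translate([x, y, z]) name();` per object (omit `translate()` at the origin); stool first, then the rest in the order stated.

stool();
translate([2, 0, 416]) open_box();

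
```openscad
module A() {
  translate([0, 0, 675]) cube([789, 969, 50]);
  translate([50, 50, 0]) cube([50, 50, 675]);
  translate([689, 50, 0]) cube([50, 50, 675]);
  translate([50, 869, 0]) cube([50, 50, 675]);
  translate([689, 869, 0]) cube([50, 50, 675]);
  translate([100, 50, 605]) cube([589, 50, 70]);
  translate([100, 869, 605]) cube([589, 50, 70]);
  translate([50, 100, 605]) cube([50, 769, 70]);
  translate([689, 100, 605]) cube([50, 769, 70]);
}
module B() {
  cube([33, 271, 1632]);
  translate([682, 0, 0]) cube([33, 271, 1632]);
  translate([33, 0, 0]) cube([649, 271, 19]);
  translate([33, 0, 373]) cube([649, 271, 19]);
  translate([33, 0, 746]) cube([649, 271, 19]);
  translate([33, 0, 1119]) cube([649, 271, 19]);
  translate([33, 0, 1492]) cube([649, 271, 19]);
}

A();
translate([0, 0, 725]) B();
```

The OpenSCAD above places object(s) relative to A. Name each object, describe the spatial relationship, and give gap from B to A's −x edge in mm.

The bookshelf's min-x is at 0; the table's min-x is 0; gap = 0 mm.

A is a table. B is a bookshelf. The bookshelf is on top of the table. The gap from the bookshelf to the table's −x edge is 0 mm.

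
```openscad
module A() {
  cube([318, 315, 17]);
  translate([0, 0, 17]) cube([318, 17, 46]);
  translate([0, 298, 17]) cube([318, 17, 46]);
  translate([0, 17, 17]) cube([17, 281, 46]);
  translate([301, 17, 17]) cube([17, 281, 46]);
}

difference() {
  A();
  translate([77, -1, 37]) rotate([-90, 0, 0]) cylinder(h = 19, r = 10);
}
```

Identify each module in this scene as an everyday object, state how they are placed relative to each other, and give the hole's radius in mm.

A is an open box. The open box has a circular hole through its front wall. The hole's radius is 10 mm.

The subtracted cylinder has r = 10 mm.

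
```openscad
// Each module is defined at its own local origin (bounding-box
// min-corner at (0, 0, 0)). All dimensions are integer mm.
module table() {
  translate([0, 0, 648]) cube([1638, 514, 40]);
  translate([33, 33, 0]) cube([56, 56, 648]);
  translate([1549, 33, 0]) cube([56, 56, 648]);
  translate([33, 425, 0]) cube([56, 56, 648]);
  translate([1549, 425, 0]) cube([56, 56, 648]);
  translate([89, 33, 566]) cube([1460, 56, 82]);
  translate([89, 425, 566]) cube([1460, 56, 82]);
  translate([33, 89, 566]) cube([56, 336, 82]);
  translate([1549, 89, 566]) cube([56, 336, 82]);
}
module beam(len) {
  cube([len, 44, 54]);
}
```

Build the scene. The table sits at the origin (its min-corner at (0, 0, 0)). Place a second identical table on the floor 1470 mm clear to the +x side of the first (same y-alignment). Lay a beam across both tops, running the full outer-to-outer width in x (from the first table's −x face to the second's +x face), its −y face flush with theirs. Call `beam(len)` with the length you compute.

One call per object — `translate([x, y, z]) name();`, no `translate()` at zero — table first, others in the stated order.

table();
translate([3108, 0, 0]) table();
translate([0, 0, 688]) beam(4746);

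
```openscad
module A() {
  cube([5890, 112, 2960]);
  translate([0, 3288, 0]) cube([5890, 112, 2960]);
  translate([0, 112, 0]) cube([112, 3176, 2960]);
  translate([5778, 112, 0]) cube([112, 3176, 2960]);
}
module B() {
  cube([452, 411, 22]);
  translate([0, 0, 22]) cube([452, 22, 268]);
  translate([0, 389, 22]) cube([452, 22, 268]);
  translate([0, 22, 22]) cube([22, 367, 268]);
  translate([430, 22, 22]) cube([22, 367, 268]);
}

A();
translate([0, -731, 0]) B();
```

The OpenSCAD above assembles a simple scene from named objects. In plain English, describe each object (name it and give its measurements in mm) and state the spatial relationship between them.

A is a box-shaped house frame (walls only): outside footprint 5890×3400 mm, wall height 2960 mm, wall thickness 112 mm. The two y-facing walls run the full x-width; the two x-facing walls fit between the inner faces of the y-facing walls.

B is an open storage box with external size 452×411×290 mm and wall thickness 22 mm (the base is also 22 mm thick). The base covers the whole footprint; the four walls stand on the base, with the y-facing walls full-width and the x-facing walls fitting between their inner faces.

The open box is on the floor beside the house frame on its −y side.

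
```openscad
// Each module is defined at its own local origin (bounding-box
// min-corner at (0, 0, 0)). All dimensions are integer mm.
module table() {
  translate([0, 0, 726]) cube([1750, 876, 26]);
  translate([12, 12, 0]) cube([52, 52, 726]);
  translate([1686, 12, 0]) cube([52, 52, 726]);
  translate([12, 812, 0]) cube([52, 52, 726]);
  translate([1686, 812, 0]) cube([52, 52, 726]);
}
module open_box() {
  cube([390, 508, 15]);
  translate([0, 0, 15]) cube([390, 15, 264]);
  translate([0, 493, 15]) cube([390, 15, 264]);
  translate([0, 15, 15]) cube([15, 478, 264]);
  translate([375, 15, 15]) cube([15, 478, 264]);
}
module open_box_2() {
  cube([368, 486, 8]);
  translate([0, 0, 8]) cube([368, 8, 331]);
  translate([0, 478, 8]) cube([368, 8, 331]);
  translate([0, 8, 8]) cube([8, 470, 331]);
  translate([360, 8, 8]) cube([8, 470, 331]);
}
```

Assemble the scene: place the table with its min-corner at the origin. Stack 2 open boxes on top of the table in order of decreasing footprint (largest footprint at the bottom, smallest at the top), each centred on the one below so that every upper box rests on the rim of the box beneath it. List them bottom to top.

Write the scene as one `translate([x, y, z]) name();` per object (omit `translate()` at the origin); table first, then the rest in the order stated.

table();
translate([680, 184, 752]) open_box();
translate([691, 195, 1031]) open_box_2();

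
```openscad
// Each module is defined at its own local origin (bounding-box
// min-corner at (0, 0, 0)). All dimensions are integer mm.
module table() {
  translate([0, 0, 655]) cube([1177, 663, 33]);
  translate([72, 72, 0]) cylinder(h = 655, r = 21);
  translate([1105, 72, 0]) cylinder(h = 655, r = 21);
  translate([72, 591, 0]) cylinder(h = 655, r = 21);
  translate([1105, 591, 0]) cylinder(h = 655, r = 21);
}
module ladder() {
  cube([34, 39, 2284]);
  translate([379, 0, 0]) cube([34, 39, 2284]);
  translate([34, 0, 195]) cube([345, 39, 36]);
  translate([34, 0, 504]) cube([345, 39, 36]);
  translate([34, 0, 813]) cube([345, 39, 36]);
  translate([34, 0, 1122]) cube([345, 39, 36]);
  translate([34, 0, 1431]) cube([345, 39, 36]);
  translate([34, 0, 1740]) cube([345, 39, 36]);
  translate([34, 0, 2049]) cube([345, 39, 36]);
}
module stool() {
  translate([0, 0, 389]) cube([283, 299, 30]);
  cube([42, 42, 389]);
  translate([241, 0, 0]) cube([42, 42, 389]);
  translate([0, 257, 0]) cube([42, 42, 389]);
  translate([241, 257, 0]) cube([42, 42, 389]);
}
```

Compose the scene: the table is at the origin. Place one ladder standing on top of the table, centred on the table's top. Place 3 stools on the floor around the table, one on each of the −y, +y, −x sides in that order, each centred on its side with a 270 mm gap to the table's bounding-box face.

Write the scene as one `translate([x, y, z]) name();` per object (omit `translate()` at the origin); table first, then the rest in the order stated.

table();
translate([382, 312, 688]) ladder();
translate([447, -569, 0]) stool();
translate([447, 933, 0]) stool();
translate([-553, 182, 0]) stool();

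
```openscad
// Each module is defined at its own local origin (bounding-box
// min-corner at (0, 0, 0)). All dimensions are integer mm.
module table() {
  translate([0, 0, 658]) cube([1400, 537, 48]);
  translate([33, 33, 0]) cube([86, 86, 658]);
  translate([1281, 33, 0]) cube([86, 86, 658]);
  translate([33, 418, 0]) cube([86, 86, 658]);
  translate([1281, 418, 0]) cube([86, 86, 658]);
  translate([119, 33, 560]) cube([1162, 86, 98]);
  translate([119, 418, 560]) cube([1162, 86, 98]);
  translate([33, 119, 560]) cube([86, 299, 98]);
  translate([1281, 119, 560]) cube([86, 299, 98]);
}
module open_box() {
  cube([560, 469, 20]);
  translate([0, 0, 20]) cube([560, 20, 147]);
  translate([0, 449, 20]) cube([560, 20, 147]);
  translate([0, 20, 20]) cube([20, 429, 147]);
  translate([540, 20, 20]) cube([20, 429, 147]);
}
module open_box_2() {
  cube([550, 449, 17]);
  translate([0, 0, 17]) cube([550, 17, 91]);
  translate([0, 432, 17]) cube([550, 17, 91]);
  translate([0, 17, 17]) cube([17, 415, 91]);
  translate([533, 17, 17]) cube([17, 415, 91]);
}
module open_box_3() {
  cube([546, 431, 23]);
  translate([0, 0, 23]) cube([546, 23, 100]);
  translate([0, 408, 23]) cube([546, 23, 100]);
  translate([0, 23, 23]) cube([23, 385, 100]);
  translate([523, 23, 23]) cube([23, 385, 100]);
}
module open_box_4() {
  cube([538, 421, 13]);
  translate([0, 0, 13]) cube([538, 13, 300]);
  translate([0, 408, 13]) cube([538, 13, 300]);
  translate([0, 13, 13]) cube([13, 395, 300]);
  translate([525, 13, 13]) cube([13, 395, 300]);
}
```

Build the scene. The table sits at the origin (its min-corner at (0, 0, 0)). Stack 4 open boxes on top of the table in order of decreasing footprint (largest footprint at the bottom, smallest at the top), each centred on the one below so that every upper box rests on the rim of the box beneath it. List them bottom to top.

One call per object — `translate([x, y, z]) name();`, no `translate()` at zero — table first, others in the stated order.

table();
translate([420, 34, 706]) open_box();
translate([425, 44, 873]) open_box_2();
translate([427, 53, 981]) open_box_3();
translate([431, 58, 1104]) open_box_4();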